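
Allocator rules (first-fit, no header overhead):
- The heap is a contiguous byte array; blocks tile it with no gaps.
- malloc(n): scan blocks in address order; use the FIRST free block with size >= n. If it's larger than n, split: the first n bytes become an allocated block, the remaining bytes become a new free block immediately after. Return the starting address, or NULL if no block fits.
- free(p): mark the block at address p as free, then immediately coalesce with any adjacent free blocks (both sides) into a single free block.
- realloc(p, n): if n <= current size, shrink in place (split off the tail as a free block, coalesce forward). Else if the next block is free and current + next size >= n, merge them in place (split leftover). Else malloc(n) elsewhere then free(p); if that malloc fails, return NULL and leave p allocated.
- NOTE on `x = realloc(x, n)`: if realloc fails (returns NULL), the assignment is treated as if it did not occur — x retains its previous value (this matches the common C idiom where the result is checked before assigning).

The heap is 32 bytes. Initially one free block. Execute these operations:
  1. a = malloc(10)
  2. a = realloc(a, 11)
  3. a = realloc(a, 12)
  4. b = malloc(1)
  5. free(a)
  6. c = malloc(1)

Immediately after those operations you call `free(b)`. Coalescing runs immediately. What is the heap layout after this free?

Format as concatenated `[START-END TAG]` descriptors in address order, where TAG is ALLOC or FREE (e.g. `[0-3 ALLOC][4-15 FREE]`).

Op 1: a = malloc(10) -> a = 0; heap: [0-9 ALLOC][10-31 FREE]
Op 2: a = realloc(a, 11) -> a = 0; heap: [0-10 ALLOC][11-31 FREE]
Op 3: a = realloc(a, 12) -> a = 0; heap: [0-11 ALLOC][12-31 FREE]
Op 4: b = malloc(1) -> b = 12; heap: [0-11 ALLOC][12-12 ALLOC][13-31 FREE]
Op 5: free(a) -> (freed a); heap: [0-11 FREE][12-12 ALLOC][13-31 FREE]
Op 6: c = malloc(1) -> c = 0; heap: [0-0 ALLOC][1-11 FREE][12-12 ALLOC][13-31 FREE]
free(b): b = 12 -> block [12-12 ALLOC]; mark free, coalesce with adjacent free neighbors -> [0-0 ALLOC][1-31 FREE]

Answer: [0-0 ALLOC][1-31 FREE]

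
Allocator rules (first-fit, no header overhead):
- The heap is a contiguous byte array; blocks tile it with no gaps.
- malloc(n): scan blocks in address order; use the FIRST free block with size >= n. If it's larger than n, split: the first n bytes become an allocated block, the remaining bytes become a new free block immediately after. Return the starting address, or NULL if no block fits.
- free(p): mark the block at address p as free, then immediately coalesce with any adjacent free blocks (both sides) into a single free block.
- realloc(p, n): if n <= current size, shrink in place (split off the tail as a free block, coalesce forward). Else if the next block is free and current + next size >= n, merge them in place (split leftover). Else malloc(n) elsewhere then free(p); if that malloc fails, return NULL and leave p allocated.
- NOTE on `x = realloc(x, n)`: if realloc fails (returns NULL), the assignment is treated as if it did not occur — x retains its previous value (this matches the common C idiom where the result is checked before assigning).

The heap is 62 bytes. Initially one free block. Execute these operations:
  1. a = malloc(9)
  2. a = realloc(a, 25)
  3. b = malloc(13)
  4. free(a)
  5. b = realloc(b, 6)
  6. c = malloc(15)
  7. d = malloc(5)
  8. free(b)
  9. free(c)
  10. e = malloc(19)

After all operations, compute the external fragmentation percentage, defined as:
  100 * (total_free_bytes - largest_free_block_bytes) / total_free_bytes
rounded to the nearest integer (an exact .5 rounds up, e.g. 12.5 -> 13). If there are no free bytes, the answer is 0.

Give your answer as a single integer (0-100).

Op 1: a = malloc(9) -> a = 0; heap: [0-8 ALLOC][9-61 FREE]
Op 2: a = realloc(a, 25) -> a = 0; heap: [0-24 ALLOC][25-61 FREE]
Op 3: b = malloc(13) -> b = 25; heap: [0-24 ALLOC][25-37 ALLOC][38-61 FREE]
Op 4: free(a) -> (freed a); heap: [0-24 FREE][25-37 ALLOC][38-61 FREE]
Op 5: b = realloc(b, 6) -> b = 25; heap: [0-24 FREE][25-30 ALLOC][31-61 FREE]
Op 6: c = malloc(15) -> c = 0; heap: [0-14 ALLOC][15-24 FREE][25-30 ALLOC][31-61 FREE]
Op 7: d = malloc(5) -> d = 15; heap: [0-14 ALLOC][15-19 ALLOC][20-24 FREE][25-30 ALLOC][31-61 FREE]
Op 8: free(b) -> (freed b); heap: [0-14 ALLOC][15-19 ALLOC][20-61 FREE]
Op 9: free(c) -> (freed c); heap: [0-14 FREE][15-19 ALLOC][20-61 FREE]
Op 10: e = malloc(19) -> e = 20; heap: [0-14 FREE][15-19 ALLOC][20-38 ALLOC][39-61 FREE]
Free blocks: [15 23] total_free=38 largest=23 -> 100*(38-23)/38 = 1500/38 ≈ 39.474 -> rounds to 39

Answer: 39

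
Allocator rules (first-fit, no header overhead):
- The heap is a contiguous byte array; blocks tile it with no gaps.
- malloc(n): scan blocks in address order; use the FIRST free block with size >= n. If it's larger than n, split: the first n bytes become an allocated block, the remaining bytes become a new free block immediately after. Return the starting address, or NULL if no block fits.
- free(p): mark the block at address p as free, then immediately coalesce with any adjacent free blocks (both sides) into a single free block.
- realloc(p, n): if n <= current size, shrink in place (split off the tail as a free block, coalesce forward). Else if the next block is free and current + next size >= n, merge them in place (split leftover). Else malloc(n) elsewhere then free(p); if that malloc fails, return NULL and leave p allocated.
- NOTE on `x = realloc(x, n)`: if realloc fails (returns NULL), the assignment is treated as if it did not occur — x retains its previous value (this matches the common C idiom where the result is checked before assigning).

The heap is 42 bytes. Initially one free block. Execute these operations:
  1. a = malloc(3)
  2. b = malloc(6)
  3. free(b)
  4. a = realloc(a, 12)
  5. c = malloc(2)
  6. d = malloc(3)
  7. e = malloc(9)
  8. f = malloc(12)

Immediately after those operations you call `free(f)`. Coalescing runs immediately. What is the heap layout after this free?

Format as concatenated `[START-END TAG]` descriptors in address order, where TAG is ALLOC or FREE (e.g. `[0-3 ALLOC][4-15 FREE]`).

Op 1: a = malloc(3) -> a = 0; heap: [0-2 ALLOC][3-41 FREE]
Op 2: b = malloc(6) -> b = 3; heap: [0-2 ALLOC][3-8 ALLOC][9-41 FREE]
Op 3: free(b) -> (freed b); heap: [0-2 ALLOC][3-41 FREE]
Op 4: a = realloc(a, 12) -> a = 0; heap: [0-11 ALLOC][12-41 FREE]
Op 5: c = malloc(2) -> c = 12; heap: [0-11 ALLOC][12-13 ALLOC][14-41 FREE]
Op 6: d = malloc(3) -> d = 14; heap: [0-11 ALLOC][12-13 ALLOC][14-16 ALLOC][17-41 FREE]
Op 7: e = malloc(9) -> e = 17; heap: [0-11 ALLOC][12-13 ALLOC][14-16 ALLOC][17-25 ALLOC][26-41 FREE]
Op 8: f = malloc(12) -> f = 26; heap: [0-11 ALLOC][12-13 ALLOC][14-16 ALLOC][17-25 ALLOC][26-37 ALLOC][38-41 FREE]
free(f): f = 26 -> block [26-37 ALLOC]; mark free, coalesce with adjacent free neighbors -> [0-11 ALLOC][12-13 ALLOC][14-16 ALLOC][17-25 ALLOC][26-41 FREE]

Answer: [0-11 ALLOC][12-13 ALLOC][14-16 ALLOC][17-25 ALLOC][26-41 FREE]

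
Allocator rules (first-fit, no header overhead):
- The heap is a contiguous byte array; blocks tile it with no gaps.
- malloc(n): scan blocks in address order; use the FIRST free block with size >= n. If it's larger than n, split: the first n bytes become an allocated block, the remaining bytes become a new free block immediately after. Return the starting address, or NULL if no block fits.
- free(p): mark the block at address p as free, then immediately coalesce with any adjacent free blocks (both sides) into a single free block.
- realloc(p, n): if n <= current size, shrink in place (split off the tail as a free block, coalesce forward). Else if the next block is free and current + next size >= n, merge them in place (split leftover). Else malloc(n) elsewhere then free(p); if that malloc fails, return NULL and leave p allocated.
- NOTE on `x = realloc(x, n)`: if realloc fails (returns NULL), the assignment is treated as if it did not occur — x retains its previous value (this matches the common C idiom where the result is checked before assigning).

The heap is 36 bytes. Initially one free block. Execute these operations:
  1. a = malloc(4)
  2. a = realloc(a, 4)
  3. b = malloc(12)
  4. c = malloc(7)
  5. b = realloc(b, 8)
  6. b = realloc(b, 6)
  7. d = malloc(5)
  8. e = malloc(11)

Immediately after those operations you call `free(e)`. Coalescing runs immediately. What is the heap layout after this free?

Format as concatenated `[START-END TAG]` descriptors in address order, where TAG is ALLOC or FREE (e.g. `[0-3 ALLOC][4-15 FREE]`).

Answer: [0-3 ALLOC][4-9 ALLOC][10-14 ALLOC][15-15 FREE][16-22 ALLOC][23-35 FREE]

Derivation:
Op 1: a = malloc(4) -> a = 0; heap: [0-3 ALLOC][4-35 FREE]
Op 2: a = realloc(a, 4) -> a = 0; heap: [0-3 ALLOC][4-35 FREE]
Op 3: b = malloc(12) -> b = 4; heap: [0-3 ALLOC][4-15 ALLOC][16-35 FREE]
Op 4: c = malloc(7) -> c = 16; heap: [0-3 ALLOC][4-15 ALLOC][16-22 ALLOC][23-35 FREE]
Op 5: b = realloc(b, 8) -> b = 4; heap: [0-3 ALLOC][4-11 ALLOC][12-15 FREE][16-22 ALLOC][23-35 FREE]
Op 6: b = realloc(b, 6) -> b = 4; heap: [0-3 ALLOC][4-9 ALLOC][10-15 FREE][16-22 ALLOC][23-35 FREE]
Op 7: d = malloc(5) -> d = 10; heap: [0-3 ALLOC][4-9 ALLOC][10-14 ALLOC][15-15 FREE][16-22 ALLOC][23-35 FREE]
Op 8: e = malloc(11) -> e = 23; heap: [0-3 ALLOC][4-9 ALLOC][10-14 ALLOC][15-15 FREE][16-22 ALLOC][23-33 ALLOC][34-35 FREE]
free(e): e = 23 -> block [23-33 ALLOC]; mark free, coalesce with adjacent free neighbors -> [0-3 ALLOC][4-9 ALLOC][10-14 ALLOC][15-15 FREE][16-22 ALLOC][23-35 FREE]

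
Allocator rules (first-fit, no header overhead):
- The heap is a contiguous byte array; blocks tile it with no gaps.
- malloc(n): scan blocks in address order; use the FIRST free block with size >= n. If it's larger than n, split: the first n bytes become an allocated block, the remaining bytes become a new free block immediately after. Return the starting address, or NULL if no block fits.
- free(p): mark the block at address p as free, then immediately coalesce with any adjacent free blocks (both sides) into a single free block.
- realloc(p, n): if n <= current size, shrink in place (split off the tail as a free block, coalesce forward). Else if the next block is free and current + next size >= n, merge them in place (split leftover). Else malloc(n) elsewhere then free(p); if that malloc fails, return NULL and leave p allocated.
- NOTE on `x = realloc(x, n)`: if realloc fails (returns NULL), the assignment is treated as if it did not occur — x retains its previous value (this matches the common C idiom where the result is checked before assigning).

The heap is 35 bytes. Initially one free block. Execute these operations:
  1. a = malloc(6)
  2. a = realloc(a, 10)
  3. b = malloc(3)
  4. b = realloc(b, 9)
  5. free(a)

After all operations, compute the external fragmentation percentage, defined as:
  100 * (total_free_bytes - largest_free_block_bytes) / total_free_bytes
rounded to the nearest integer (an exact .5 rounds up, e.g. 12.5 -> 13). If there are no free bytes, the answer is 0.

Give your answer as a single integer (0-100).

Op 1: a = malloc(6) -> a = 0; heap: [0-5 ALLOC][6-34 FREE]
Op 2: a = realloc(a, 10) -> a = 0; heap: [0-9 ALLOC][10-34 FREE]
Op 3: b = malloc(3) -> b = 10; heap: [0-9 ALLOC][10-12 ALLOC][13-34 FREE]
Op 4: b = realloc(b, 9) -> b = 10; heap: [0-9 ALLOC][10-18 ALLOC][19-34 FREE]
Op 5: free(a) -> (freed a); heap: [0-9 FREE][10-18 ALLOC][19-34 FREE]
Free blocks: [10 16] total_free=26 largest=16 -> 100*(26-16)/26 = 1000/26 ≈ 38.462 -> rounds to 38

Answer: 38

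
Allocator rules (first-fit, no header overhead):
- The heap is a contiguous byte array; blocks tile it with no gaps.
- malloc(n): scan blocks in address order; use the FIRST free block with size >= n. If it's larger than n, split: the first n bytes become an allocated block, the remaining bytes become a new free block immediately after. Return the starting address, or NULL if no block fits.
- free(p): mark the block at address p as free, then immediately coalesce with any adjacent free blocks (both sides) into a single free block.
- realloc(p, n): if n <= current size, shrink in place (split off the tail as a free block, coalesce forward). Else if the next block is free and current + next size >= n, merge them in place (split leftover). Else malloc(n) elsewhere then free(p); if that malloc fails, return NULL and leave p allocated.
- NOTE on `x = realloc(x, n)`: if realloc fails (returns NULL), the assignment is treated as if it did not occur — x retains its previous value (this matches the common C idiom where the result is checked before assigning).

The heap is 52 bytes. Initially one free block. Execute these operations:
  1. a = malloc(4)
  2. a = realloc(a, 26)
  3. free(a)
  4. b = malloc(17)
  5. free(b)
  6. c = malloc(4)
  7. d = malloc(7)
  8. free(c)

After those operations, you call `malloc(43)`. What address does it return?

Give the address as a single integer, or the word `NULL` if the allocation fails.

Op 1: a = malloc(4) -> a = 0; heap: [0-3 ALLOC][4-51 FREE]
Op 2: a = realloc(a, 26) -> a = 0; heap: [0-25 ALLOC][26-51 FREE]
Op 3: free(a) -> (freed a); heap: [0-51 FREE]
Op 4: b = malloc(17) -> b = 0; heap: [0-16 ALLOC][17-51 FREE]
Op 5: free(b) -> (freed b); heap: [0-51 FREE]
Op 6: c = malloc(4) -> c = 0; heap: [0-3 ALLOC][4-51 FREE]
Op 7: d = malloc(7) -> d = 4; heap: [0-3 ALLOC][4-10 ALLOC][11-51 FREE]
Op 8: free(c) -> (freed c); heap: [0-3 FREE][4-10 ALLOC][11-51 FREE]
malloc(43): first-fit scan over [0-3 FREE][4-10 ALLOC][11-51 FREE] -> NULL

Answer: NULL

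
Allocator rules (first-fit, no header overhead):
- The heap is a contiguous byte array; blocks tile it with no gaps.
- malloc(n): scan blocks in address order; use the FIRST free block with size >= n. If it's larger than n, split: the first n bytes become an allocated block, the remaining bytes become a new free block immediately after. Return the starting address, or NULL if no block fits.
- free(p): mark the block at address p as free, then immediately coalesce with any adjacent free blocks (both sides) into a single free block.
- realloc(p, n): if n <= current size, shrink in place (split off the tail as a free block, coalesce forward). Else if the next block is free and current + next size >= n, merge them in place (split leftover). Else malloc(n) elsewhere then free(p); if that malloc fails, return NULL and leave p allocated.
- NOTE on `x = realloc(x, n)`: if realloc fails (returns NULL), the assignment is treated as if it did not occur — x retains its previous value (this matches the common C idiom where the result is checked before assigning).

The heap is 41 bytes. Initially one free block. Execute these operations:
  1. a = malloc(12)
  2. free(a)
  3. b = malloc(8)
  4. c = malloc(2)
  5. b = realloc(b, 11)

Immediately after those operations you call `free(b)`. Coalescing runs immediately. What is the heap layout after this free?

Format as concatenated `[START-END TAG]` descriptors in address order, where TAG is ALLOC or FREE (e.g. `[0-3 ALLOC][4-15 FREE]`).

Answer: [0-7 FREE][8-9 ALLOC][10-40 FREE]

Derivation:
Op 1: a = malloc(12) -> a = 0; heap: [0-11 ALLOC][12-40 FREE]
Op 2: free(a) -> (freed a); heap: [0-40 FREE]
Op 3: b = malloc(8) -> b = 0; heap: [0-7 ALLOC][8-40 FREE]
Op 4: c = malloc(2) -> c = 8; heap: [0-7 ALLOC][8-9 ALLOC][10-40 FREE]
Op 5: b = realloc(b, 11) -> b = 10; heap: [0-7 FREE][8-9 ALLOC][10-20 ALLOC][21-40 FREE]
free(b): b = 10 -> block [10-20 ALLOC]; mark free, coalesce with adjacent free neighbors -> [0-7 FREE][8-9 ALLOC][10-40 FREE]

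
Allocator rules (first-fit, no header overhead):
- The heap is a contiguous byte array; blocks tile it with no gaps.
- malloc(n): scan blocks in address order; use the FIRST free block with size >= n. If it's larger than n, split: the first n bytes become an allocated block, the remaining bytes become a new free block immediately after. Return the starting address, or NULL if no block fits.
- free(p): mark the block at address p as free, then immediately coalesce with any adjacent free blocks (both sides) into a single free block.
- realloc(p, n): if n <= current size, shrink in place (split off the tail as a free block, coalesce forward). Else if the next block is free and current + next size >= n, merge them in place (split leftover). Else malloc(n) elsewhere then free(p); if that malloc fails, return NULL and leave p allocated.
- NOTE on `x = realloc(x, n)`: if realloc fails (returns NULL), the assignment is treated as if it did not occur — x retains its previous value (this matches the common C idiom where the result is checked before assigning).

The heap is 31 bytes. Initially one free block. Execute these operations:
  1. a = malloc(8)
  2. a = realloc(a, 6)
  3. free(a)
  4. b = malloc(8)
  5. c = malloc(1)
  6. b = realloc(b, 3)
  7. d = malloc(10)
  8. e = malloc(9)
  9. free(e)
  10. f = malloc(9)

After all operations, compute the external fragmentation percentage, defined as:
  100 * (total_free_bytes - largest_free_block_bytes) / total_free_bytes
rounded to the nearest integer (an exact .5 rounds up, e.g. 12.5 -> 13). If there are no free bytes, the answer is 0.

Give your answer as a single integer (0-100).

Op 1: a = malloc(8) -> a = 0; heap: [0-7 ALLOC][8-30 FREE]
Op 2: a = realloc(a, 6) -> a = 0; heap: [0-5 ALLOC][6-30 FREE]
Op 3: free(a) -> (freed a); heap: [0-30 FREE]
Op 4: b = malloc(8) -> b = 0; heap: [0-7 ALLOC][8-30 FREE]
Op 5: c = malloc(1) -> c = 8; heap: [0-7 ALLOC][8-8 ALLOC][9-30 FREE]
Op 6: b = realloc(b, 3) -> b = 0; heap: [0-2 ALLOC][3-7 FREE][8-8 ALLOC][9-30 FREE]
Op 7: d = malloc(10) -> d = 9; heap: [0-2 ALLOC][3-7 FREE][8-8 ALLOC][9-18 ALLOC][19-30 FREE]
Op 8: e = malloc(9) -> e = 19; heap: [0-2 ALLOC][3-7 FREE][8-8 ALLOC][9-18 ALLOC][19-27 ALLOC][28-30 FREE]
Op 9: free(e) -> (freed e); heap: [0-2 ALLOC][3-7 FREE][8-8 ALLOC][9-18 ALLOC][19-30 FREE]
Op 10: f = malloc(9) -> f = 19; heap: [0-2 ALLOC][3-7 FREE][8-8 ALLOC][9-18 ALLOC][19-27 ALLOC][28-30 FREE]
Free blocks: [5 3] total_free=8 largest=5 -> 100*(8-5)/8 = 300/8 = 37.5 -> rounds to 38

Answer: 38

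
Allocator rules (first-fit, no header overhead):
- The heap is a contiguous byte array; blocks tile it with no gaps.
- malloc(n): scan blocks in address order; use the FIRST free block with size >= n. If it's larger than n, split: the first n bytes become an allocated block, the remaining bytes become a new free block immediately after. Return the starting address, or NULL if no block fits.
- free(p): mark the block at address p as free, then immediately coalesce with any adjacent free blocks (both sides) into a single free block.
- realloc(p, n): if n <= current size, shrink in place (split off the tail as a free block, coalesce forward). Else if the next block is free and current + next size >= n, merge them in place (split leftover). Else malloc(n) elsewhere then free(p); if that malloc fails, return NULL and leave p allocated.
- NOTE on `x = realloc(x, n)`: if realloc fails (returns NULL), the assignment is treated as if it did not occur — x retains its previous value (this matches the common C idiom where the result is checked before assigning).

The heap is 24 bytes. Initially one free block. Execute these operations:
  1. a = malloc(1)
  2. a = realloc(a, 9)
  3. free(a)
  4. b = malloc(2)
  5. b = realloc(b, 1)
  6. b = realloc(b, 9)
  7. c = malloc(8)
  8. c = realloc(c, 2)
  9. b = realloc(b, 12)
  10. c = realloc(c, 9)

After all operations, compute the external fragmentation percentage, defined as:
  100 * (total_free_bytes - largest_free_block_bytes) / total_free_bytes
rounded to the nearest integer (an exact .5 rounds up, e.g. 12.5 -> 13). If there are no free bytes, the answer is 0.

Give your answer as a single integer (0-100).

Answer: 33

Derivation:
Op 1: a = malloc(1) -> a = 0; heap: [0-0 ALLOC][1-23 FREE]
Op 2: a = realloc(a, 9) -> a = 0; heap: [0-8 ALLOC][9-23 FREE]
Op 3: free(a) -> (freed a); heap: [0-23 FREE]
Op 4: b = malloc(2) -> b = 0; heap: [0-1 ALLOC][2-23 FREE]
Op 5: b = realloc(b, 1) -> b = 0; heap: [0-0 ALLOC][1-23 FREE]
Op 6: b = realloc(b, 9) -> b = 0; heap: [0-8 ALLOC][9-23 FREE]
Op 7: c = malloc(8) -> c = 9; heap: [0-8 ALLOC][9-16 ALLOC][17-23 FREE]
Op 8: c = realloc(c, 2) -> c = 9; heap: [0-8 ALLOC][9-10 ALLOC][11-23 FREE]
Op 9: b = realloc(b, 12) -> b = 11; heap: [0-8 FREE][9-10 ALLOC][11-22 ALLOC][23-23 FREE]
Op 10: c = realloc(c, 9) -> c = 0; heap: [0-8 ALLOC][9-10 FREE][11-22 ALLOC][23-23 FREE]
Free blocks: [2 1] total_free=3 largest=2 -> 100*(3-2)/3 = 100/3 ≈ 33.333 -> rounds to 33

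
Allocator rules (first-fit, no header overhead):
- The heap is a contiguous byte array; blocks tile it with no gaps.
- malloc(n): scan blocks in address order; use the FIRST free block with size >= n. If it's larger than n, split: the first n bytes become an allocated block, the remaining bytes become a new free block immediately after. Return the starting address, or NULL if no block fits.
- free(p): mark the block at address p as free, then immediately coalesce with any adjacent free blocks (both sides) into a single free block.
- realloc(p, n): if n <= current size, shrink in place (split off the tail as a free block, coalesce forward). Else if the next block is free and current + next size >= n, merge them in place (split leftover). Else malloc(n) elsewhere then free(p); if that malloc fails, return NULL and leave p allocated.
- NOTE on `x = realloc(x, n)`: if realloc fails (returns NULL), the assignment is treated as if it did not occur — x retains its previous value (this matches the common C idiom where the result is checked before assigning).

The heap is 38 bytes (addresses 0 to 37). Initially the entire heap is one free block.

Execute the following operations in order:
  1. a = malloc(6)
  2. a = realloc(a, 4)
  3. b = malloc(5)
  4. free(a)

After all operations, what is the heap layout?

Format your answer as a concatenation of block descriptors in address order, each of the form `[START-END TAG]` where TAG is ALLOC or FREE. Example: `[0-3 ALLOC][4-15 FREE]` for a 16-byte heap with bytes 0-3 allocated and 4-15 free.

Answer: [0-3 FREE][4-8 ALLOC][9-37 FREE]

Derivation:
Op 1: a = malloc(6) -> a = 0; heap: [0-5 ALLOC][6-37 FREE]
Op 2: a = realloc(a, 4) -> a = 0; heap: [0-3 ALLOC][4-37 FREE]
Op 3: b = malloc(5) -> b = 4; heap: [0-3 ALLOC][4-8 ALLOC][9-37 FREE]
Op 4: free(a) -> (freed a); heap: [0-3 FREE][4-8 ALLOC][9-37 FREE]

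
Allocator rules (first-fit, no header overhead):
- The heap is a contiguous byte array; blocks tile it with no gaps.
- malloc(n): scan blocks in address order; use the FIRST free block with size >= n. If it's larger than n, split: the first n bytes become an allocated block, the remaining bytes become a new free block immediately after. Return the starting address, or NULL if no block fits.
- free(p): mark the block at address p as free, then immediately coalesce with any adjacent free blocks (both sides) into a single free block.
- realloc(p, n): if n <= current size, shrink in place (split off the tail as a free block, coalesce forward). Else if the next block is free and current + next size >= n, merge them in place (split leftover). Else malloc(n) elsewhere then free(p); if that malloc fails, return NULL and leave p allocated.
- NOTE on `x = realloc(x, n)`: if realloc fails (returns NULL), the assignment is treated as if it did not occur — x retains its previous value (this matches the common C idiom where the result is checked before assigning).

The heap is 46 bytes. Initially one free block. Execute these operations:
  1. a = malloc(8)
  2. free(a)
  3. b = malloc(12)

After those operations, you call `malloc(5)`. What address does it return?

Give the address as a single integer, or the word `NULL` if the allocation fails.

Answer: 12

Derivation:
Op 1: a = malloc(8) -> a = 0; heap: [0-7 ALLOC][8-45 FREE]
Op 2: free(a) -> (freed a); heap: [0-45 FREE]
Op 3: b = malloc(12) -> b = 0; heap: [0-11 ALLOC][12-45 FREE]
malloc(5): first-fit scan over [0-11 ALLOC][12-45 FREE] -> 12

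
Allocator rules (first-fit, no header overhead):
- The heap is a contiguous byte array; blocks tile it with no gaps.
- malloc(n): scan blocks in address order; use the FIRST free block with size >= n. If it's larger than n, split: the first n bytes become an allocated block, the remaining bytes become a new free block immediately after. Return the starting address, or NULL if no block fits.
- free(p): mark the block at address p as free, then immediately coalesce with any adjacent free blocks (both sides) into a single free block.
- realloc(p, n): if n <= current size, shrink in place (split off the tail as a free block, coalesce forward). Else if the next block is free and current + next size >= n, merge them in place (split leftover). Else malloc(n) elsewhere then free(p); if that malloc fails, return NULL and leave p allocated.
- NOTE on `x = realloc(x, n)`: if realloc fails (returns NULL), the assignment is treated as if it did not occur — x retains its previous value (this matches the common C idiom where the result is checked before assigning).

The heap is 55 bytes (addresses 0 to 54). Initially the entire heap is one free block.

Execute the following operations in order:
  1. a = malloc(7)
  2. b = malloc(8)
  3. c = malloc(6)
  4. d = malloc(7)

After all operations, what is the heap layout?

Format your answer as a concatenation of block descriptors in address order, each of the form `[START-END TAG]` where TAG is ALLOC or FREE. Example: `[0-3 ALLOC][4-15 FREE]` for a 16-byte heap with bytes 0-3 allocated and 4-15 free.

Op 1: a = malloc(7) -> a = 0; heap: [0-6 ALLOC][7-54 FREE]
Op 2: b = malloc(8) -> b = 7; heap: [0-6 ALLOC][7-14 ALLOC][15-54 FREE]
Op 3: c = malloc(6) -> c = 15; heap: [0-6 ALLOC][7-14 ALLOC][15-20 ALLOC][21-54 FREE]
Op 4: d = malloc(7) -> d = 21; heap: [0-6 ALLOC][7-14 ALLOC][15-20 ALLOC][21-27 ALLOC][28-54 FREE]

Answer: [0-6 ALLOC][7-14 ALLOC][15-20 ALLOC][21-27 ALLOC][28-54 FREE]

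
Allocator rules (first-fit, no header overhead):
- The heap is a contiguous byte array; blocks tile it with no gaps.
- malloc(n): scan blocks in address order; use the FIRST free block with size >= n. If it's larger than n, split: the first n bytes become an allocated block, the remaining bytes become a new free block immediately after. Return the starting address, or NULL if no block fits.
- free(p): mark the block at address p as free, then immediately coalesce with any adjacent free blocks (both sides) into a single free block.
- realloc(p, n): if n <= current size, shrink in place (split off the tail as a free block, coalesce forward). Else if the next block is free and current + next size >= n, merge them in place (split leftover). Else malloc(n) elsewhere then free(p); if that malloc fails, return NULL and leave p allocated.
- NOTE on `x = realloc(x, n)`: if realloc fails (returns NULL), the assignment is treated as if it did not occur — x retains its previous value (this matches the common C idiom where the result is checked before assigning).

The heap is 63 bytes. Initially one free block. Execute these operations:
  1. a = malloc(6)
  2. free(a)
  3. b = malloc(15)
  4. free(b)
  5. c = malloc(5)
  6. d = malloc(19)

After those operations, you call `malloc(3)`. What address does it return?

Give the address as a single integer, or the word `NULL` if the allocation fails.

Op 1: a = malloc(6) -> a = 0; heap: [0-5 ALLOC][6-62 FREE]
Op 2: free(a) -> (freed a); heap: [0-62 FREE]
Op 3: b = malloc(15) -> b = 0; heap: [0-14 ALLOC][15-62 FREE]
Op 4: free(b) -> (freed b); heap: [0-62 FREE]
Op 5: c = malloc(5) -> c = 0; heap: [0-4 ALLOC][5-62 FREE]
Op 6: d = malloc(19) -> d = 5; heap: [0-4 ALLOC][5-23 ALLOC][24-62 FREE]
malloc(3): first-fit scan over [0-4 ALLOC][5-23 ALLOC][24-62 FREE] -> 24

Answer: 24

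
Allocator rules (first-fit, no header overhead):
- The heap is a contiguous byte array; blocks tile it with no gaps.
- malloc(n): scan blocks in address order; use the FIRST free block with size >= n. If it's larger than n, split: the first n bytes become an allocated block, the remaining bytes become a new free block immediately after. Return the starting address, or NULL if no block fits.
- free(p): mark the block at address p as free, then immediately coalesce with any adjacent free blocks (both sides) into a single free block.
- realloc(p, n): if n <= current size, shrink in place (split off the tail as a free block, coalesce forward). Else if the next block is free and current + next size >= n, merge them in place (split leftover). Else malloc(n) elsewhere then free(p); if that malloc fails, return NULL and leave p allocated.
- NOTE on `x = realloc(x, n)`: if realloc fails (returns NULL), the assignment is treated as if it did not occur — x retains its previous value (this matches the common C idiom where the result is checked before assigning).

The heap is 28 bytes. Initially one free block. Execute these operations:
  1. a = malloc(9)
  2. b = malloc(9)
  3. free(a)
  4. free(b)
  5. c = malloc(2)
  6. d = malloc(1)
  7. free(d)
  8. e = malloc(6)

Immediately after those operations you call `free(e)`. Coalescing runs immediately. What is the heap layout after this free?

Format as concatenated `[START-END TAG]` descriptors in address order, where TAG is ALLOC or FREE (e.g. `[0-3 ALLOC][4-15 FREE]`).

Op 1: a = malloc(9) -> a = 0; heap: [0-8 ALLOC][9-27 FREE]
Op 2: b = malloc(9) -> b = 9; heap: [0-8 ALLOC][9-17 ALLOC][18-27 FREE]
Op 3: free(a) -> (freed a); heap: [0-8 FREE][9-17 ALLOC][18-27 FREE]
Op 4: free(b) -> (freed b); heap: [0-27 FREE]
Op 5: c = malloc(2) -> c = 0; heap: [0-1 ALLOC][2-27 FREE]
Op 6: d = malloc(1) -> d = 2; heap: [0-1 ALLOC][2-2 ALLOC][3-27 FREE]
Op 7: free(d) -> (freed d); heap: [0-1 ALLOC][2-27 FREE]
Op 8: e = malloc(6) -> e = 2; heap: [0-1 ALLOC][2-7 ALLOC][8-27 FREE]
free(e): e = 2 -> block [2-7 ALLOC]; mark free, coalesce with adjacent free neighbors -> [0-1 ALLOC][2-27 FREE]

Answer: [0-1 ALLOC][2-27 FREE]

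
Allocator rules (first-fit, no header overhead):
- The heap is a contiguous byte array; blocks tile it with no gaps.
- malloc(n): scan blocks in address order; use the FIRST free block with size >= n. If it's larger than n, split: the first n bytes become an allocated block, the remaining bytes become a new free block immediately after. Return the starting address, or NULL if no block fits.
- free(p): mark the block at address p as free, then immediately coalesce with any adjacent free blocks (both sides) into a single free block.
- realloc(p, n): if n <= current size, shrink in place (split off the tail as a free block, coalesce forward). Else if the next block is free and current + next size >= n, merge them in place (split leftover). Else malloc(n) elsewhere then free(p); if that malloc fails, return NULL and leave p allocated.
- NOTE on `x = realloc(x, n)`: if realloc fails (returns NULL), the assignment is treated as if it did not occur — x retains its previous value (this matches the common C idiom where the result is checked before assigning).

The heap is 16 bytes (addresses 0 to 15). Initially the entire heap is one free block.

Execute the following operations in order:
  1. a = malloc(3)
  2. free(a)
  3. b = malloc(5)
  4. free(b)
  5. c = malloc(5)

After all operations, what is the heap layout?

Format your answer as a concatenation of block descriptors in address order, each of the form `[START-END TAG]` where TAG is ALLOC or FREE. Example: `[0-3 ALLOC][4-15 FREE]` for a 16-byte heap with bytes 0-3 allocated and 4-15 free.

Op 1: a = malloc(3) -> a = 0; heap: [0-2 ALLOC][3-15 FREE]
Op 2: free(a) -> (freed a); heap: [0-15 FREE]
Op 3: b = malloc(5) -> b = 0; heap: [0-4 ALLOC][5-15 FREE]
Op 4: free(b) -> (freed b); heap: [0-15 FREE]
Op 5: c = malloc(5) -> c = 0; heap: [0-4 ALLOC][5-15 FREE]

Answer: [0-4 ALLOC][5-15 FREE]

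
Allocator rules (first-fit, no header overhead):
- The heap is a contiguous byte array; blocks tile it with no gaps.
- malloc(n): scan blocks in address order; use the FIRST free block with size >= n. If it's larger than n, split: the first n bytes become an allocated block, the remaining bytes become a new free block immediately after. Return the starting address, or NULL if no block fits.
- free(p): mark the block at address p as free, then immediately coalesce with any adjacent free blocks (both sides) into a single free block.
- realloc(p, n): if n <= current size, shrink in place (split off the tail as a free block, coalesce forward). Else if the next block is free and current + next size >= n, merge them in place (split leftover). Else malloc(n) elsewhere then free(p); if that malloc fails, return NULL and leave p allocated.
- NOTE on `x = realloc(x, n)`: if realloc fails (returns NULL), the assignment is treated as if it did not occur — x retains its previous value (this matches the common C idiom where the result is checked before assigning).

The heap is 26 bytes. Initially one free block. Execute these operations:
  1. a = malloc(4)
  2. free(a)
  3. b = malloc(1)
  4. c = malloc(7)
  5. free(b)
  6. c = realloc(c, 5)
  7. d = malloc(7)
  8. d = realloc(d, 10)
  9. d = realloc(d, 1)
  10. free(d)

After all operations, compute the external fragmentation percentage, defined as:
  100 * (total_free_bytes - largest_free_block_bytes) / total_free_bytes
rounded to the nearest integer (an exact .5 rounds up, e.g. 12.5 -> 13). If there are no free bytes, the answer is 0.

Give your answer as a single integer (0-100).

Op 1: a = malloc(4) -> a = 0; heap: [0-3 ALLOC][4-25 FREE]
Op 2: free(a) -> (freed a); heap: [0-25 FREE]
Op 3: b = malloc(1) -> b = 0; heap: [0-0 ALLOC][1-25 FREE]
Op 4: c = malloc(7) -> c = 1; heap: [0-0 ALLOC][1-7 ALLOC][8-25 FREE]
Op 5: free(b) -> (freed b); heap: [0-0 FREE][1-7 ALLOC][8-25 FREE]
Op 6: c = realloc(c, 5) -> c = 1; heap: [0-0 FREE][1-5 ALLOC][6-25 FREE]
Op 7: d = malloc(7) -> d = 6; heap: [0-0 FREE][1-5 ALLOC][6-12 ALLOC][13-25 FREE]
Op 8: d = realloc(d, 10) -> d = 6; heap: [0-0 FREE][1-5 ALLOC][6-15 ALLOC][16-25 FREE]
Op 9: d = realloc(d, 1) -> d = 6; heap: [0-0 FREE][1-5 ALLOC][6-6 ALLOC][7-25 FREE]
Op 10: free(d) -> (freed d); heap: [0-0 FREE][1-5 ALLOC][6-25 FREE]
Free blocks: [1 20] total_free=21 largest=20 -> 100*(21-20)/21 = 100/21 ≈ 4.762 -> rounds to 5

Answer: 5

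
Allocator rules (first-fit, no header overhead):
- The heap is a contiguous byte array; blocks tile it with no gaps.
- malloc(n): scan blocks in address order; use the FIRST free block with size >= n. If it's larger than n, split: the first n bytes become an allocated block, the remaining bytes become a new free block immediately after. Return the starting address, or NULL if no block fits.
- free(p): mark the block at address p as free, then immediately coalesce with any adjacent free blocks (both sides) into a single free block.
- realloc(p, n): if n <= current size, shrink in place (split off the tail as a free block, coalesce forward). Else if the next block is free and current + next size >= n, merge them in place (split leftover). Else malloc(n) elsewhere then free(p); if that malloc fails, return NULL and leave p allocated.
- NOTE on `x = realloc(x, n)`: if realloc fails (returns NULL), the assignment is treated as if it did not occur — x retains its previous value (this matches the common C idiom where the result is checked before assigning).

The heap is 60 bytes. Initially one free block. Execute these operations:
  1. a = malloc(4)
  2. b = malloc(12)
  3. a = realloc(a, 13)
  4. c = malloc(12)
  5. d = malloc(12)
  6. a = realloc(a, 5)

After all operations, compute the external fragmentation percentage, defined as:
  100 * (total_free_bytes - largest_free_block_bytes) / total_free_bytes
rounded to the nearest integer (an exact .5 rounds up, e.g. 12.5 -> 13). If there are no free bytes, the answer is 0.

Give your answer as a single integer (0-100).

Op 1: a = malloc(4) -> a = 0; heap: [0-3 ALLOC][4-59 FREE]
Op 2: b = malloc(12) -> b = 4; heap: [0-3 ALLOC][4-15 ALLOC][16-59 FREE]
Op 3: a = realloc(a, 13) -> a = 16; heap: [0-3 FREE][4-15 ALLOC][16-28 ALLOC][29-59 FREE]
Op 4: c = malloc(12) -> c = 29; heap: [0-3 FREE][4-15 ALLOC][16-28 ALLOC][29-40 ALLOC][41-59 FREE]
Op 5: d = malloc(12) -> d = 41; heap: [0-3 FREE][4-15 ALLOC][16-28 ALLOC][29-40 ALLOC][41-52 ALLOC][53-59 FREE]
Op 6: a = realloc(a, 5) -> a = 16; heap: [0-3 FREE][4-15 ALLOC][16-20 ALLOC][21-28 FREE][29-40 ALLOC][41-52 ALLOC][53-59 FREE]
Free blocks: [4 8 7] total_free=19 largest=8 -> 100*(19-8)/19 = 1100/19 ≈ 57.895 -> rounds to 58

Answer: 58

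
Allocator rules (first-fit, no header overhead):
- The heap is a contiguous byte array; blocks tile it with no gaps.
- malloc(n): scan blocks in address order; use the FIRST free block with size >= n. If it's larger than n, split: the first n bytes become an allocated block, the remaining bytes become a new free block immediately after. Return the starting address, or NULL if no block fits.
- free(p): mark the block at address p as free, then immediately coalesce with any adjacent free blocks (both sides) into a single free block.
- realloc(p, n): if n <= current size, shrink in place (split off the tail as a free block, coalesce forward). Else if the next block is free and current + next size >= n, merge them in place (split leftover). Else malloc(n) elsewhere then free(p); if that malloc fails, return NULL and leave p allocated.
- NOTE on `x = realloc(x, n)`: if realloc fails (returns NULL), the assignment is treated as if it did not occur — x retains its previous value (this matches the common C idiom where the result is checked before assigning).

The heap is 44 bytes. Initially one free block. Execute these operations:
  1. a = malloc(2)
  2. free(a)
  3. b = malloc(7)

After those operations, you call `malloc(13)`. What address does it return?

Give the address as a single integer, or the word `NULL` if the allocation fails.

Op 1: a = malloc(2) -> a = 0; heap: [0-1 ALLOC][2-43 FREE]
Op 2: free(a) -> (freed a); heap: [0-43 FREE]
Op 3: b = malloc(7) -> b = 0; heap: [0-6 ALLOC][7-43 FREE]
malloc(13): first-fit scan over [0-6 ALLOC][7-43 FREE] -> 7

Answer: 7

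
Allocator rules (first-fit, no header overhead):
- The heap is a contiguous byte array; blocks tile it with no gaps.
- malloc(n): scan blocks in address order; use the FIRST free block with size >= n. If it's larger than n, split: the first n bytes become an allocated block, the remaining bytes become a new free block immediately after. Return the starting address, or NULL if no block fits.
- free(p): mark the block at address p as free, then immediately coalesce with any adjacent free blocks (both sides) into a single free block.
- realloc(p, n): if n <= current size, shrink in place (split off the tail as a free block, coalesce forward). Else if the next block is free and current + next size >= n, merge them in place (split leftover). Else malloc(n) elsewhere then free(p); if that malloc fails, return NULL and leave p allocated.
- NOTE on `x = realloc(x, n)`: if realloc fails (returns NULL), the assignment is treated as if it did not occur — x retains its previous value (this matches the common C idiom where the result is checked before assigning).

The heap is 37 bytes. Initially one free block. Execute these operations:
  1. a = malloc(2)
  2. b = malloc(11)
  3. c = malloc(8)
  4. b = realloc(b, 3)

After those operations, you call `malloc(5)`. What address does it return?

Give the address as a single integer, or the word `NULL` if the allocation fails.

Answer: 5

Derivation:
Op 1: a = malloc(2) -> a = 0; heap: [0-1 ALLOC][2-36 FREE]
Op 2: b = malloc(11) -> b = 2; heap: [0-1 ALLOC][2-12 ALLOC][13-36 FREE]
Op 3: c = malloc(8) -> c = 13; heap: [0-1 ALLOC][2-12 ALLOC][13-20 ALLOC][21-36 FREE]
Op 4: b = realloc(b, 3) -> b = 2; heap: [0-1 ALLOC][2-4 ALLOC][5-12 FREE][13-20 ALLOC][21-36 FREE]
malloc(5): first-fit scan over [0-1 ALLOC][2-4 ALLOC][5-12 FREE][13-20 ALLOC][21-36 FREE] -> 5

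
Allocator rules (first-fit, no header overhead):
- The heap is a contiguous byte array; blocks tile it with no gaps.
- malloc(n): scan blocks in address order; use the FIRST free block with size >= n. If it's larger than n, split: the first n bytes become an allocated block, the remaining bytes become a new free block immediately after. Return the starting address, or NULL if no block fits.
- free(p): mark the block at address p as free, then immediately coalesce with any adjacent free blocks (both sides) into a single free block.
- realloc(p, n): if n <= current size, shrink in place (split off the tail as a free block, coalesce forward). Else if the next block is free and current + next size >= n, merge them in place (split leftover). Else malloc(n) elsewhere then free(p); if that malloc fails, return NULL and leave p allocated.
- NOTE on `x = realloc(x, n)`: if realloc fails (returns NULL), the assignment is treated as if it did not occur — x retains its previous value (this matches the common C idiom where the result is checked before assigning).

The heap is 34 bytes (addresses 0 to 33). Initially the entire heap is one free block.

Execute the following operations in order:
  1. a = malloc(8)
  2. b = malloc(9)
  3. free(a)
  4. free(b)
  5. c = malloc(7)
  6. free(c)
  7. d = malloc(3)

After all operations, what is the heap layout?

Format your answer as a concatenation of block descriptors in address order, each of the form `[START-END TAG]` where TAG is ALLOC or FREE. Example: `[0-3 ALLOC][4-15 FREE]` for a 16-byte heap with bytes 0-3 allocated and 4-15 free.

Answer: [0-2 ALLOC][3-33 FREE]

Derivation:
Op 1: a = malloc(8) -> a = 0; heap: [0-7 ALLOC][8-33 FREE]
Op 2: b = malloc(9) -> b = 8; heap: [0-7 ALLOC][8-16 ALLOC][17-33 FREE]
Op 3: free(a) -> (freed a); heap: [0-7 FREE][8-16 ALLOC][17-33 FREE]
Op 4: free(b) -> (freed b); heap: [0-33 FREE]
Op 5: c = malloc(7) -> c = 0; heap: [0-6 ALLOC][7-33 FREE]
Op 6: free(c) -> (freed c); heap: [0-33 FREE]
Op 7: d = malloc(3) -> d = 0; heap: [0-2 ALLOC][3-33 FREE]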